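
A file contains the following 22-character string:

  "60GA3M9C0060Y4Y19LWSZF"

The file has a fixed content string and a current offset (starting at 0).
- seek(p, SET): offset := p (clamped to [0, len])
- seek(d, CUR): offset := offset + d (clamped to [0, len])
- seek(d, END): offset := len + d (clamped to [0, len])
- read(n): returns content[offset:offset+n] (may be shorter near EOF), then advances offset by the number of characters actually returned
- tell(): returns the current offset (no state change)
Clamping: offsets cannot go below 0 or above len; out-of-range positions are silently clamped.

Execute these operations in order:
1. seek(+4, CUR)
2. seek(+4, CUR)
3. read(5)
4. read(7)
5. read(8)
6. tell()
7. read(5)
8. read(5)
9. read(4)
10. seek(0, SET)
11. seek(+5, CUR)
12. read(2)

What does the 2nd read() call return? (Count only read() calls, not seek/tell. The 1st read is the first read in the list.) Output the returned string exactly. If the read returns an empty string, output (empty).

Answer: 4Y19LWS

Derivation:
After 1 (seek(+4, CUR)): offset=4
After 2 (seek(+4, CUR)): offset=8
After 3 (read(5)): returned '0060Y', offset=13
After 4 (read(7)): returned '4Y19LWS', offset=20
After 5 (read(8)): returned 'ZF', offset=22
After 6 (tell()): offset=22
After 7 (read(5)): returned '', offset=22
After 8 (read(5)): returned '', offset=22
After 9 (read(4)): returned '', offset=22
After 10 (seek(0, SET)): offset=0
After 11 (seek(+5, CUR)): offset=5
After 12 (read(2)): returned 'M9', offset=7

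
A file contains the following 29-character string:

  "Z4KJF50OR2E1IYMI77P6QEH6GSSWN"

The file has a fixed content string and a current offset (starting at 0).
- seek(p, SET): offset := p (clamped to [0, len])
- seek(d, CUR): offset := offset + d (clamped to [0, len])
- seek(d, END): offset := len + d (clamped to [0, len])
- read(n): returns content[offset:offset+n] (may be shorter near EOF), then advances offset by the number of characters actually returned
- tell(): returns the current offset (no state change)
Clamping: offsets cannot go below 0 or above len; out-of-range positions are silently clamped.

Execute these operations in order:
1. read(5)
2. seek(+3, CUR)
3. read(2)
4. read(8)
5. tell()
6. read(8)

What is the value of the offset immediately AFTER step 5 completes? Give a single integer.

After 1 (read(5)): returned 'Z4KJF', offset=5
After 2 (seek(+3, CUR)): offset=8
After 3 (read(2)): returned 'R2', offset=10
After 4 (read(8)): returned 'E1IYMI77', offset=18
After 5 (tell()): offset=18

Answer: 18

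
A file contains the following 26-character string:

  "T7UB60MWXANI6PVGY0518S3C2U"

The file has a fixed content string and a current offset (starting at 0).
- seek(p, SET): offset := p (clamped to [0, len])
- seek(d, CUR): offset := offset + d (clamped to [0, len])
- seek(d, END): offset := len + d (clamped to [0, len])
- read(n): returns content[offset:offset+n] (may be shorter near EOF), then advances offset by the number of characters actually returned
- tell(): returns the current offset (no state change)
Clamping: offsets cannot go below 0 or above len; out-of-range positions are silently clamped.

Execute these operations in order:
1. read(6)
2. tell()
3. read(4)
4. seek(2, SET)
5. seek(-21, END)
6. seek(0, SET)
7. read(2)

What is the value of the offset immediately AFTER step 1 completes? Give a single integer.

After 1 (read(6)): returned 'T7UB60', offset=6

Answer: 6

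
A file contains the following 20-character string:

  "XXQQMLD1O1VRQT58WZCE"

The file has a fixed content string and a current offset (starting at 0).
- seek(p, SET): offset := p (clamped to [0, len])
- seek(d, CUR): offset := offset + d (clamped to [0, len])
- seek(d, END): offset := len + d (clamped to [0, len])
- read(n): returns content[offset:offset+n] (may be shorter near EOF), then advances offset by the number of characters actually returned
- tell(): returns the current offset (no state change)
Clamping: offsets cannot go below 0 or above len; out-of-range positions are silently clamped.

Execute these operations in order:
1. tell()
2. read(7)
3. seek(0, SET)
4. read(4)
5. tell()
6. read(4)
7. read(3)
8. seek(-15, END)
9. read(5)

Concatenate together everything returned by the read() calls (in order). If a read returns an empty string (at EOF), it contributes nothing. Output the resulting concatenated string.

After 1 (tell()): offset=0
After 2 (read(7)): returned 'XXQQMLD', offset=7
After 3 (seek(0, SET)): offset=0
After 4 (read(4)): returned 'XXQQ', offset=4
After 5 (tell()): offset=4
After 6 (read(4)): returned 'MLD1', offset=8
After 7 (read(3)): returned 'O1V', offset=11
After 8 (seek(-15, END)): offset=5
After 9 (read(5)): returned 'LD1O1', offset=10

Answer: XXQQMLDXXQQMLD1O1VLD1O1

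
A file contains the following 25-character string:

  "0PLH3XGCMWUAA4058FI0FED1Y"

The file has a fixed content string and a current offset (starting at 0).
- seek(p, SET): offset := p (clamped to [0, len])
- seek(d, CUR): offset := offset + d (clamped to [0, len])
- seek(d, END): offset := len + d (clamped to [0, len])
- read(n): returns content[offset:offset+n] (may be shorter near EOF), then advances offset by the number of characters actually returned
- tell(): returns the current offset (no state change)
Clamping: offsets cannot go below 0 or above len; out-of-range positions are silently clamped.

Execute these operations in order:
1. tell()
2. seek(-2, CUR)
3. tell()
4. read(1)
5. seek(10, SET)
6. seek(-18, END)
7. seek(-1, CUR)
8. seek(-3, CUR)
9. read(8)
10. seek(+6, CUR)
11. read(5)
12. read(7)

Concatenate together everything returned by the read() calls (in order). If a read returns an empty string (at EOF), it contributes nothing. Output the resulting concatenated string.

After 1 (tell()): offset=0
After 2 (seek(-2, CUR)): offset=0
After 3 (tell()): offset=0
After 4 (read(1)): returned '0', offset=1
After 5 (seek(10, SET)): offset=10
After 6 (seek(-18, END)): offset=7
After 7 (seek(-1, CUR)): offset=6
After 8 (seek(-3, CUR)): offset=3
After 9 (read(8)): returned 'H3XGCMWU', offset=11
After 10 (seek(+6, CUR)): offset=17
After 11 (read(5)): returned 'FI0FE', offset=22
After 12 (read(7)): returned 'D1Y', offset=25

Answer: 0H3XGCMWUFI0FED1Y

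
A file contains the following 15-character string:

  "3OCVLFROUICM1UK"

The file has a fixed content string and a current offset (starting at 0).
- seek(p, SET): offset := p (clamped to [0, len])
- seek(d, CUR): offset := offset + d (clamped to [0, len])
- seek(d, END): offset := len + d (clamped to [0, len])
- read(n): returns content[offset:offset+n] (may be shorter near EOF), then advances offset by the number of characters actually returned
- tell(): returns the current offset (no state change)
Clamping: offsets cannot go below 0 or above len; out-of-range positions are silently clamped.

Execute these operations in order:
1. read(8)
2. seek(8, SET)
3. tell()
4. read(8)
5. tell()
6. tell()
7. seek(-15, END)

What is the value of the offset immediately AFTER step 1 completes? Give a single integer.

After 1 (read(8)): returned '3OCVLFRO', offset=8

Answer: 8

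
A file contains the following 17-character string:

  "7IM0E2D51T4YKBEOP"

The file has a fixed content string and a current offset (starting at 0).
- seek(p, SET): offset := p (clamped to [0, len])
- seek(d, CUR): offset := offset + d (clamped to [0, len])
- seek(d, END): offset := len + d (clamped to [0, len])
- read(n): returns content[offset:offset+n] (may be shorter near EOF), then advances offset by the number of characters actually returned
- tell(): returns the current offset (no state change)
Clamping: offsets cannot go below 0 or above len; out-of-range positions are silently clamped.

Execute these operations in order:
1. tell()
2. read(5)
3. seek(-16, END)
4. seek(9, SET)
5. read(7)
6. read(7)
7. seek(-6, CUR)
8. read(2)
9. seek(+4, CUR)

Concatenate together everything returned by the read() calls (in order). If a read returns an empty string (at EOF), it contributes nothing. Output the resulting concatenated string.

After 1 (tell()): offset=0
After 2 (read(5)): returned '7IM0E', offset=5
After 3 (seek(-16, END)): offset=1
After 4 (seek(9, SET)): offset=9
After 5 (read(7)): returned 'T4YKBEO', offset=16
After 6 (read(7)): returned 'P', offset=17
After 7 (seek(-6, CUR)): offset=11
After 8 (read(2)): returned 'YK', offset=13
After 9 (seek(+4, CUR)): offset=17

Answer: 7IM0ET4YKBEOPYK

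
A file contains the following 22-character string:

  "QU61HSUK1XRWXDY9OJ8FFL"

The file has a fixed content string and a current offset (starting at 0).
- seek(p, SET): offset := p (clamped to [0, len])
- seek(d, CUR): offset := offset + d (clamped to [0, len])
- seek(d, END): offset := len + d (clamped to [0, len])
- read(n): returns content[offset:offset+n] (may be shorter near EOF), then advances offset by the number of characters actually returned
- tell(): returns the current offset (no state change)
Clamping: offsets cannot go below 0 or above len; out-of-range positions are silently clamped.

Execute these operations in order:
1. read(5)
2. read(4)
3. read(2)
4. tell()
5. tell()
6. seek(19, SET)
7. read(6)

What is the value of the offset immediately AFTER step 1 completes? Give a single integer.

After 1 (read(5)): returned 'QU61H', offset=5

Answer: 5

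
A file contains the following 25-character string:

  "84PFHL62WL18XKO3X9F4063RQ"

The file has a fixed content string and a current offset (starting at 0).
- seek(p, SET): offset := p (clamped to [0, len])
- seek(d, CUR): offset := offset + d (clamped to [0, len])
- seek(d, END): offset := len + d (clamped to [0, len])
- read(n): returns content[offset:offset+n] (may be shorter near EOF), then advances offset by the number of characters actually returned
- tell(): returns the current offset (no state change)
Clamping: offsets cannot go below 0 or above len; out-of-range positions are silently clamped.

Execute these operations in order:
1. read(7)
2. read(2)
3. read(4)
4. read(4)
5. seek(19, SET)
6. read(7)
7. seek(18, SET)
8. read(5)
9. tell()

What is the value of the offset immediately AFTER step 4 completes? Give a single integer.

After 1 (read(7)): returned '84PFHL6', offset=7
After 2 (read(2)): returned '2W', offset=9
After 3 (read(4)): returned 'L18X', offset=13
After 4 (read(4)): returned 'KO3X', offset=17

Answer: 17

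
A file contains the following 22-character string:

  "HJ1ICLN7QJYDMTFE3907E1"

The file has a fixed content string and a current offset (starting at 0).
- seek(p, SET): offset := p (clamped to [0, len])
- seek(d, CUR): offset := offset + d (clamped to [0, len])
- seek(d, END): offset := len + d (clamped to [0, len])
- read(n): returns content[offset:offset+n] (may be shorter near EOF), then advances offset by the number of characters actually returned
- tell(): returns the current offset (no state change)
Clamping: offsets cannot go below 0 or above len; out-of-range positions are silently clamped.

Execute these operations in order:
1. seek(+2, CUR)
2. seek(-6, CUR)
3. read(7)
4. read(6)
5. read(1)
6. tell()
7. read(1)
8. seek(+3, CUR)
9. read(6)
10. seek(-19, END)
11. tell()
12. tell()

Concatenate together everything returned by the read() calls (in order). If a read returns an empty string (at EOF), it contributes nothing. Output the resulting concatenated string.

After 1 (seek(+2, CUR)): offset=2
After 2 (seek(-6, CUR)): offset=0
After 3 (read(7)): returned 'HJ1ICLN', offset=7
After 4 (read(6)): returned '7QJYDM', offset=13
After 5 (read(1)): returned 'T', offset=14
After 6 (tell()): offset=14
After 7 (read(1)): returned 'F', offset=15
After 8 (seek(+3, CUR)): offset=18
After 9 (read(6)): returned '07E1', offset=22
After 10 (seek(-19, END)): offset=3
After 11 (tell()): offset=3
After 12 (tell()): offset=3

Answer: HJ1ICLN7QJYDMTF07E1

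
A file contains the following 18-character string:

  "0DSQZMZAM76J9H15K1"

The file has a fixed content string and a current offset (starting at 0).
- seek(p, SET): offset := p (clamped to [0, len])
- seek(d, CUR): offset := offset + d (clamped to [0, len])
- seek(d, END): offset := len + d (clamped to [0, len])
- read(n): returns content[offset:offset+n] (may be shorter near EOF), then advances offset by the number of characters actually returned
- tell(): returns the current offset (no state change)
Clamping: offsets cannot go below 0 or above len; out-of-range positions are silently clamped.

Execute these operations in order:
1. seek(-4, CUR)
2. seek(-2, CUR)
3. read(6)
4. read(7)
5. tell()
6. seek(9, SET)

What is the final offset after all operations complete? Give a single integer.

Answer: 9

Derivation:
After 1 (seek(-4, CUR)): offset=0
After 2 (seek(-2, CUR)): offset=0
After 3 (read(6)): returned '0DSQZM', offset=6
After 4 (read(7)): returned 'ZAM76J9', offset=13
After 5 (tell()): offset=13
After 6 (seek(9, SET)): offset=9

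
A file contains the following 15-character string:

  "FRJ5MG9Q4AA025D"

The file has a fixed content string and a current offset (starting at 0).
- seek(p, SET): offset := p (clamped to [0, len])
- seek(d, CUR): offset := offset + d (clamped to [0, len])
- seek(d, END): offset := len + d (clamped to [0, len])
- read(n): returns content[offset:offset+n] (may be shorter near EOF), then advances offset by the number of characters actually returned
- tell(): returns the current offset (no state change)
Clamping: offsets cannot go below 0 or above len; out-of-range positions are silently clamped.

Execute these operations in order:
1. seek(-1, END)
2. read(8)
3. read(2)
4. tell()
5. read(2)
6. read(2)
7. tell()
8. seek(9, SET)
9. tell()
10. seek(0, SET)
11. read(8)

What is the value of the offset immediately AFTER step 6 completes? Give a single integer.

After 1 (seek(-1, END)): offset=14
After 2 (read(8)): returned 'D', offset=15
After 3 (read(2)): returned '', offset=15
After 4 (tell()): offset=15
After 5 (read(2)): returned '', offset=15
After 6 (read(2)): returned '', offset=15

Answer: 15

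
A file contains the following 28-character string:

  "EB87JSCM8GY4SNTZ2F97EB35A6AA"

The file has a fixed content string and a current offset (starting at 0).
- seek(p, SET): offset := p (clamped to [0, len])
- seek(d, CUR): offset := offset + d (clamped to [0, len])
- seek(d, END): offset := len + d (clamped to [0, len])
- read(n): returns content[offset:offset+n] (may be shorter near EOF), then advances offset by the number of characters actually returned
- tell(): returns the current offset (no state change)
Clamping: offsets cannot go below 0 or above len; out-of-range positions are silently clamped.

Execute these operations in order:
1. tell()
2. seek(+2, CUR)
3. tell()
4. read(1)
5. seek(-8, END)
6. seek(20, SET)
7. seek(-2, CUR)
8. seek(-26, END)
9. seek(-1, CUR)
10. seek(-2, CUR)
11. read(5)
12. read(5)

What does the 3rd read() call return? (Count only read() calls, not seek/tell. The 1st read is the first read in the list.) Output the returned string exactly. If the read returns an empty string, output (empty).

After 1 (tell()): offset=0
After 2 (seek(+2, CUR)): offset=2
After 3 (tell()): offset=2
After 4 (read(1)): returned '8', offset=3
After 5 (seek(-8, END)): offset=20
After 6 (seek(20, SET)): offset=20
After 7 (seek(-2, CUR)): offset=18
After 8 (seek(-26, END)): offset=2
After 9 (seek(-1, CUR)): offset=1
After 10 (seek(-2, CUR)): offset=0
After 11 (read(5)): returned 'EB87J', offset=5
After 12 (read(5)): returned 'SCM8G', offset=10

Answer: SCM8G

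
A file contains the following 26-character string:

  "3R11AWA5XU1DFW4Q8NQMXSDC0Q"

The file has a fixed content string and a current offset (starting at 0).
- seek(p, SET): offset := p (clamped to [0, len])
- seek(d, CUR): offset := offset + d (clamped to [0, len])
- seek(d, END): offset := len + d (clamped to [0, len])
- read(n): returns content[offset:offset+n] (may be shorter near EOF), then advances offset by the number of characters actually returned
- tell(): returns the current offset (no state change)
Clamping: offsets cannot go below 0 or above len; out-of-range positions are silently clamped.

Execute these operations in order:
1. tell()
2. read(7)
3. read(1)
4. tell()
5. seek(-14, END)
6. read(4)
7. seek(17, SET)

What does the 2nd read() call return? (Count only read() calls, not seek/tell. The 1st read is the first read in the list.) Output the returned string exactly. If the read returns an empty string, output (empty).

Answer: 5

Derivation:
After 1 (tell()): offset=0
After 2 (read(7)): returned '3R11AWA', offset=7
After 3 (read(1)): returned '5', offset=8
After 4 (tell()): offset=8
After 5 (seek(-14, END)): offset=12
After 6 (read(4)): returned 'FW4Q', offset=16
After 7 (seek(17, SET)): offset=17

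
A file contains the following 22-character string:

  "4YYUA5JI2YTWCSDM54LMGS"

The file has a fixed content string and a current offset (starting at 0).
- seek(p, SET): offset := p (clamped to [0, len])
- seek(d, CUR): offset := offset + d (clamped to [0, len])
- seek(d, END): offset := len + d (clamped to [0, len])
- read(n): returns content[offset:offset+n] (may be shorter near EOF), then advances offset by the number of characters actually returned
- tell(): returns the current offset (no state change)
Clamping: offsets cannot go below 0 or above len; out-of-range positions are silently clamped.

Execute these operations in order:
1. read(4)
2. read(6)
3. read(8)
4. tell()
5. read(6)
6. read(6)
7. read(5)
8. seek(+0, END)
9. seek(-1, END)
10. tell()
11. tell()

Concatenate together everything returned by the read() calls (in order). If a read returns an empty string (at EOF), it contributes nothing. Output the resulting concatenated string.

Answer: 4YYUA5JI2YTWCSDM54LMGS

Derivation:
After 1 (read(4)): returned '4YYU', offset=4
After 2 (read(6)): returned 'A5JI2Y', offset=10
After 3 (read(8)): returned 'TWCSDM54', offset=18
After 4 (tell()): offset=18
After 5 (read(6)): returned 'LMGS', offset=22
After 6 (read(6)): returned '', offset=22
After 7 (read(5)): returned '', offset=22
After 8 (seek(+0, END)): offset=22
After 9 (seek(-1, END)): offset=21
After 10 (tell()): offset=21
After 11 (tell()): offset=21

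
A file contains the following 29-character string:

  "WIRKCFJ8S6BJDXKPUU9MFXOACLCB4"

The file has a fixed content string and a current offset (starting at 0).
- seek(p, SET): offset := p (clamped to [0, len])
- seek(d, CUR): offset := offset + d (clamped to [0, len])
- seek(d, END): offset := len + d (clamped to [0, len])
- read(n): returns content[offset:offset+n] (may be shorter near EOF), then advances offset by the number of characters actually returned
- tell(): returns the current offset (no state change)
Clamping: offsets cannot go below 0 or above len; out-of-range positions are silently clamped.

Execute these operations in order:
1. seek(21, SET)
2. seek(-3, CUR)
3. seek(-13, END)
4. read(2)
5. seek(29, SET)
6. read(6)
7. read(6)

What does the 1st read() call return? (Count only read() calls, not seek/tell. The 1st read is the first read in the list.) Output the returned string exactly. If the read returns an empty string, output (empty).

After 1 (seek(21, SET)): offset=21
After 2 (seek(-3, CUR)): offset=18
After 3 (seek(-13, END)): offset=16
After 4 (read(2)): returned 'UU', offset=18
After 5 (seek(29, SET)): offset=29
After 6 (read(6)): returned '', offset=29
After 7 (read(6)): returned '', offset=29

Answer: UU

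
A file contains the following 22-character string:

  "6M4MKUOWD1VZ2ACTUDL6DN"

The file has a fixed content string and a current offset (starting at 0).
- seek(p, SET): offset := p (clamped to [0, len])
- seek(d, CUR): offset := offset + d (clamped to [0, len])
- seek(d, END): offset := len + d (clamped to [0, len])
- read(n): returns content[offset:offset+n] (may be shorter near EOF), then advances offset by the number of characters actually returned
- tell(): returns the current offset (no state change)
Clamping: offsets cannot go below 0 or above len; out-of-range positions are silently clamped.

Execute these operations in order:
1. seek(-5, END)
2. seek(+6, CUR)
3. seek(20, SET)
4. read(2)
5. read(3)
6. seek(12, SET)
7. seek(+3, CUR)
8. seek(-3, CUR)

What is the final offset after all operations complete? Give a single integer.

Answer: 12

Derivation:
After 1 (seek(-5, END)): offset=17
After 2 (seek(+6, CUR)): offset=22
After 3 (seek(20, SET)): offset=20
After 4 (read(2)): returned 'DN', offset=22
After 5 (read(3)): returned '', offset=22
After 6 (seek(12, SET)): offset=12
After 7 (seek(+3, CUR)): offset=15
After 8 (seek(-3, CUR)): offset=12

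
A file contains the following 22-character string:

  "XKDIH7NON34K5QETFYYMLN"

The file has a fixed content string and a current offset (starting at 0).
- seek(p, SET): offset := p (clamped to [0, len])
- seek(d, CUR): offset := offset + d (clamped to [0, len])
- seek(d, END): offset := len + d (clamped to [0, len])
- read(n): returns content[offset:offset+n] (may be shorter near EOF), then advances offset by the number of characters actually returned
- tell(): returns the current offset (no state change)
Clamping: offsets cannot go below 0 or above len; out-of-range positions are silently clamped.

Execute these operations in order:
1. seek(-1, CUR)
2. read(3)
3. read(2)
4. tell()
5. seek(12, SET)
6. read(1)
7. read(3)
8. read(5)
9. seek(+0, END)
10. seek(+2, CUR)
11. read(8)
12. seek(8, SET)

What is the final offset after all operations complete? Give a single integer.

Answer: 8

Derivation:
After 1 (seek(-1, CUR)): offset=0
After 2 (read(3)): returned 'XKD', offset=3
After 3 (read(2)): returned 'IH', offset=5
After 4 (tell()): offset=5
After 5 (seek(12, SET)): offset=12
After 6 (read(1)): returned '5', offset=13
After 7 (read(3)): returned 'QET', offset=16
After 8 (read(5)): returned 'FYYML', offset=21
After 9 (seek(+0, END)): offset=22
After 10 (seek(+2, CUR)): offset=22
After 11 (read(8)): returned '', offset=22
After 12 (seek(8, SET)): offset=8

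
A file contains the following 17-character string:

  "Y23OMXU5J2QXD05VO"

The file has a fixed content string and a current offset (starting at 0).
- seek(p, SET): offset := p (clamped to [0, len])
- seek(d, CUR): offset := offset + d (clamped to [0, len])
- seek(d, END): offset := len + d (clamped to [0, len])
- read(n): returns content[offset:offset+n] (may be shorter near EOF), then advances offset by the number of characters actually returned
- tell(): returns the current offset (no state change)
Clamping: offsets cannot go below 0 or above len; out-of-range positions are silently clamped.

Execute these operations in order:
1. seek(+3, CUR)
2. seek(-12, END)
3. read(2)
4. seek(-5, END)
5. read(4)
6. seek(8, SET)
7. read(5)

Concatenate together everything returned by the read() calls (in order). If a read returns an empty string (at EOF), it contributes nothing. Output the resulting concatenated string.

After 1 (seek(+3, CUR)): offset=3
After 2 (seek(-12, END)): offset=5
After 3 (read(2)): returned 'XU', offset=7
After 4 (seek(-5, END)): offset=12
After 5 (read(4)): returned 'D05V', offset=16
After 6 (seek(8, SET)): offset=8
After 7 (read(5)): returned 'J2QXD', offset=13

Answer: XUD05VJ2QXD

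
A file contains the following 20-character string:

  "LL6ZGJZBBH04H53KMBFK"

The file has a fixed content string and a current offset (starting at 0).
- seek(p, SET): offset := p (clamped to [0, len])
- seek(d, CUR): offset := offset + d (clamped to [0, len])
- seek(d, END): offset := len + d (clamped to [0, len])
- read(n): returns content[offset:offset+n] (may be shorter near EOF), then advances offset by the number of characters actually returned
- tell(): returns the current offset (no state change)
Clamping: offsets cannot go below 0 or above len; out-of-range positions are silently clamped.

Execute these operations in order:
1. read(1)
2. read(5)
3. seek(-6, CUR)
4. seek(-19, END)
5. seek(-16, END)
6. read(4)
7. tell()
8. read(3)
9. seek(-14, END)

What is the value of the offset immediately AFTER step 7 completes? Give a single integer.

Answer: 8

Derivation:
After 1 (read(1)): returned 'L', offset=1
After 2 (read(5)): returned 'L6ZGJ', offset=6
After 3 (seek(-6, CUR)): offset=0
After 4 (seek(-19, END)): offset=1
After 5 (seek(-16, END)): offset=4
After 6 (read(4)): returned 'GJZB', offset=8
After 7 (tell()): offset=8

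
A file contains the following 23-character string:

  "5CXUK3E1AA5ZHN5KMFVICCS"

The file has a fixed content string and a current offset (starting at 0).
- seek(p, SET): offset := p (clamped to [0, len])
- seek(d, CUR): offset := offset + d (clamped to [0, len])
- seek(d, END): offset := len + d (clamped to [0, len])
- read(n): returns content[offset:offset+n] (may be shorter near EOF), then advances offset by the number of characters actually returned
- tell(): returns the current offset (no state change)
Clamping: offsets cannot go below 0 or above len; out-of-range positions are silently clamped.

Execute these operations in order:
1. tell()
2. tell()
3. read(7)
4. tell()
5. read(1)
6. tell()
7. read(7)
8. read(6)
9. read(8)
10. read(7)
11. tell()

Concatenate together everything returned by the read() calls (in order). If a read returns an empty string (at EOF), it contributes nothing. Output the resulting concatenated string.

After 1 (tell()): offset=0
After 2 (tell()): offset=0
After 3 (read(7)): returned '5CXUK3E', offset=7
After 4 (tell()): offset=7
After 5 (read(1)): returned '1', offset=8
After 6 (tell()): offset=8
After 7 (read(7)): returned 'AA5ZHN5', offset=15
After 8 (read(6)): returned 'KMFVIC', offset=21
After 9 (read(8)): returned 'CS', offset=23
After 10 (read(7)): returned '', offset=23
After 11 (tell()): offset=23

Answer: 5CXUK3E1AA5ZHN5KMFVICCS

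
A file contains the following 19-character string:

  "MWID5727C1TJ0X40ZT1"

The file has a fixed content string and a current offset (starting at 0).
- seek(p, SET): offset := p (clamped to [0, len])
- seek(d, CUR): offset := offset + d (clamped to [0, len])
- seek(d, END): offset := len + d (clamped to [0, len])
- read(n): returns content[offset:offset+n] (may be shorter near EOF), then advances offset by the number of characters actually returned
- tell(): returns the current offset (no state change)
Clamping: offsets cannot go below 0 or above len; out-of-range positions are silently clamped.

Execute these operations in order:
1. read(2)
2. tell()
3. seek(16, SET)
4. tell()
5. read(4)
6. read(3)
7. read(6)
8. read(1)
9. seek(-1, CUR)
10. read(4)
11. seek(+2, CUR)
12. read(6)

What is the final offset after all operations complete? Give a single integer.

Answer: 19

Derivation:
After 1 (read(2)): returned 'MW', offset=2
After 2 (tell()): offset=2
After 3 (seek(16, SET)): offset=16
After 4 (tell()): offset=16
After 5 (read(4)): returned 'ZT1', offset=19
After 6 (read(3)): returned '', offset=19
After 7 (read(6)): returned '', offset=19
After 8 (read(1)): returned '', offset=19
After 9 (seek(-1, CUR)): offset=18
After 10 (read(4)): returned '1', offset=19
After 11 (seek(+2, CUR)): offset=19
After 12 (read(6)): returned '', offset=19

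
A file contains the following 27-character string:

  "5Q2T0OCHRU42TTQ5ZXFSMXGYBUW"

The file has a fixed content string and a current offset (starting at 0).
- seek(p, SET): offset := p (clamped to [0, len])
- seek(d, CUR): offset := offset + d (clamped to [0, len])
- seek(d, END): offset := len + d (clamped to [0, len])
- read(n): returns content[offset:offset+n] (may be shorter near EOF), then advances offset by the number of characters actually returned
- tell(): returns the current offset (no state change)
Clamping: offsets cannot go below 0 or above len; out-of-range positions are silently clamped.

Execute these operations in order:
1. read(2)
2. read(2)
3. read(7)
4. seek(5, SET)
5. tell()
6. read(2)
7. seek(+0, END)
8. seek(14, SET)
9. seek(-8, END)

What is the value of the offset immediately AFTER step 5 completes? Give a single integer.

Answer: 5

Derivation:
After 1 (read(2)): returned '5Q', offset=2
After 2 (read(2)): returned '2T', offset=4
After 3 (read(7)): returned '0OCHRU4', offset=11
After 4 (seek(5, SET)): offset=5
After 5 (tell()): offset=5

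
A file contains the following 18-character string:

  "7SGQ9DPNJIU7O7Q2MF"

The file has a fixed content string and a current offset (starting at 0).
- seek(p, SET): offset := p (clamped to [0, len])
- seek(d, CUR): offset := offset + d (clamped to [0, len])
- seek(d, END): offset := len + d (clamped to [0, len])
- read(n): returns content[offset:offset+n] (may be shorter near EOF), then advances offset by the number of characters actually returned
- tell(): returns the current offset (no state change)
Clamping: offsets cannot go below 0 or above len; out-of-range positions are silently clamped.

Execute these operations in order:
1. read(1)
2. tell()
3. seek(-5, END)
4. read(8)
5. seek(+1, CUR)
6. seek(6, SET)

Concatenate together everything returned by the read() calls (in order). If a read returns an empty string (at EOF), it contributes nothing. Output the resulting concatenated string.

Answer: 77Q2MF

Derivation:
After 1 (read(1)): returned '7', offset=1
After 2 (tell()): offset=1
After 3 (seek(-5, END)): offset=13
After 4 (read(8)): returned '7Q2MF', offset=18
After 5 (seek(+1, CUR)): offset=18
After 6 (seek(6, SET)): offset=6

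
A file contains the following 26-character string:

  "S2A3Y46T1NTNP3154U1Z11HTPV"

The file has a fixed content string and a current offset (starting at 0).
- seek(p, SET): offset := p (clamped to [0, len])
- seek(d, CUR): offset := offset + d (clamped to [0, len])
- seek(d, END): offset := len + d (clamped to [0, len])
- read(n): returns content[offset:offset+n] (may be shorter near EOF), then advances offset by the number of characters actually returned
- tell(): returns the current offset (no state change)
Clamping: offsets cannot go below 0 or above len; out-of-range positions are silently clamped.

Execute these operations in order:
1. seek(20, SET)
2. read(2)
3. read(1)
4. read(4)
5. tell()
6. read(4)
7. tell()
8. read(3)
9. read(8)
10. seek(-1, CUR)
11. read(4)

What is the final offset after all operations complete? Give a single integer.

Answer: 26

Derivation:
After 1 (seek(20, SET)): offset=20
After 2 (read(2)): returned '11', offset=22
After 3 (read(1)): returned 'H', offset=23
After 4 (read(4)): returned 'TPV', offset=26
After 5 (tell()): offset=26
After 6 (read(4)): returned '', offset=26
After 7 (tell()): offset=26
After 8 (read(3)): returned '', offset=26
After 9 (read(8)): returned '', offset=26
After 10 (seek(-1, CUR)): offset=25
After 11 (read(4)): returned 'V', offset=26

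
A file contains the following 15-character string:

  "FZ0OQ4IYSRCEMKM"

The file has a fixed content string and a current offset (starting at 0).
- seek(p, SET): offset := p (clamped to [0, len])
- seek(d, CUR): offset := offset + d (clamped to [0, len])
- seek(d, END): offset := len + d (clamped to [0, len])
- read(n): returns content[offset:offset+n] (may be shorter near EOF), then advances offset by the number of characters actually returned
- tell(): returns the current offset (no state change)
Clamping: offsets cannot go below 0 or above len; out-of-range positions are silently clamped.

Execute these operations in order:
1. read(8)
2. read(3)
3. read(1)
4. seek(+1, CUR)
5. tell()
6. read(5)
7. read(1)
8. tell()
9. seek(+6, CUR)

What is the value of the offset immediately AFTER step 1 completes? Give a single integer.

Answer: 8

Derivation:
After 1 (read(8)): returned 'FZ0OQ4IY', offset=8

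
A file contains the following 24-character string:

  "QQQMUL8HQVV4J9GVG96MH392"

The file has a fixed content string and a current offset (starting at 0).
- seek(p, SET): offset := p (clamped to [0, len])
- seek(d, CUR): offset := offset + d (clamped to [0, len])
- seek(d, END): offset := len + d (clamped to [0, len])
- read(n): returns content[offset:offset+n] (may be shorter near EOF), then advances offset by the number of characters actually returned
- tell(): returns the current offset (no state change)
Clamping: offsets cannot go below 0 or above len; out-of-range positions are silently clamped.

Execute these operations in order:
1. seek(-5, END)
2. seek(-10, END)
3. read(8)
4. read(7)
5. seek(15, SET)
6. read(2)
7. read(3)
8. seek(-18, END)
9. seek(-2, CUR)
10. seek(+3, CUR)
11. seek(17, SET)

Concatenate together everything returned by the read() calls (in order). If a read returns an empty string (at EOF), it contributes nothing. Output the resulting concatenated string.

Answer: GVG96MH392VG96M

Derivation:
After 1 (seek(-5, END)): offset=19
After 2 (seek(-10, END)): offset=14
After 3 (read(8)): returned 'GVG96MH3', offset=22
After 4 (read(7)): returned '92', offset=24
After 5 (seek(15, SET)): offset=15
After 6 (read(2)): returned 'VG', offset=17
After 7 (read(3)): returned '96M', offset=20
After 8 (seek(-18, END)): offset=6
After 9 (seek(-2, CUR)): offset=4
After 10 (seek(+3, CUR)): offset=7
After 11 (seek(17, SET)): offset=17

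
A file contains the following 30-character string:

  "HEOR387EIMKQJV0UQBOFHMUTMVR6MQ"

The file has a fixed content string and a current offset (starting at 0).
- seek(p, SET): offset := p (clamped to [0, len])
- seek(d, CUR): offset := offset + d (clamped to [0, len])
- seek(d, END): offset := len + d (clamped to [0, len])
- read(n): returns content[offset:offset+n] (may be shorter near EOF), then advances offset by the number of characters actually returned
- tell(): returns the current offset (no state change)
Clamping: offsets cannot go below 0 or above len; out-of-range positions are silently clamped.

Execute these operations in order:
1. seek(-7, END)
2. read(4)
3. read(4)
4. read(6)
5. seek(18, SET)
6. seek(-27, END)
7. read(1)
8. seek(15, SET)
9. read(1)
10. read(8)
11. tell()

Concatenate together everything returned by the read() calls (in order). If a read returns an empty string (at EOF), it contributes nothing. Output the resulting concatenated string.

After 1 (seek(-7, END)): offset=23
After 2 (read(4)): returned 'TMVR', offset=27
After 3 (read(4)): returned '6MQ', offset=30
After 4 (read(6)): returned '', offset=30
After 5 (seek(18, SET)): offset=18
After 6 (seek(-27, END)): offset=3
After 7 (read(1)): returned 'R', offset=4
After 8 (seek(15, SET)): offset=15
After 9 (read(1)): returned 'U', offset=16
After 10 (read(8)): returned 'QBOFHMUT', offset=24
After 11 (tell()): offset=24

Answer: TMVR6MQRUQBOFHMUT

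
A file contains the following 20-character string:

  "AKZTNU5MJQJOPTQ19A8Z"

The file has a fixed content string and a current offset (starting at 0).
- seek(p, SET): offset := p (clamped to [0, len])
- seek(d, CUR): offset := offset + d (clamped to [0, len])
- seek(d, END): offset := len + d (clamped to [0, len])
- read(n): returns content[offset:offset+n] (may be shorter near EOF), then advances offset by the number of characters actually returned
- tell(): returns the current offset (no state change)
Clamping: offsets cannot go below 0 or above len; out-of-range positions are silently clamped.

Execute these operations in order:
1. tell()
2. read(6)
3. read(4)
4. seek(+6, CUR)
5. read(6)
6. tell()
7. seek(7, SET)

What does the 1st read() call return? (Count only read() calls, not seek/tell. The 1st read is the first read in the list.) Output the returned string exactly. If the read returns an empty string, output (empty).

After 1 (tell()): offset=0
After 2 (read(6)): returned 'AKZTNU', offset=6
After 3 (read(4)): returned '5MJQ', offset=10
After 4 (seek(+6, CUR)): offset=16
After 5 (read(6)): returned '9A8Z', offset=20
After 6 (tell()): offset=20
After 7 (seek(7, SET)): offset=7

Answer: AKZTNU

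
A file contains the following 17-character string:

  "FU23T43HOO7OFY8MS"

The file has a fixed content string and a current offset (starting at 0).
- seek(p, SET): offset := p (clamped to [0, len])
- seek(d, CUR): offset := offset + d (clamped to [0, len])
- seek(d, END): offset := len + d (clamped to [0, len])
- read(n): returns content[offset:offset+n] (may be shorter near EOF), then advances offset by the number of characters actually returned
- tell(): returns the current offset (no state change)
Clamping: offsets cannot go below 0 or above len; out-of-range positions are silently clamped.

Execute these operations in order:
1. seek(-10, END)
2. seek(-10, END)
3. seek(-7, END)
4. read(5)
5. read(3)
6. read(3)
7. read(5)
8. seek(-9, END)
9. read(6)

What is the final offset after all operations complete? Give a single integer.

After 1 (seek(-10, END)): offset=7
After 2 (seek(-10, END)): offset=7
After 3 (seek(-7, END)): offset=10
After 4 (read(5)): returned '7OFY8', offset=15
After 5 (read(3)): returned 'MS', offset=17
After 6 (read(3)): returned '', offset=17
After 7 (read(5)): returned '', offset=17
After 8 (seek(-9, END)): offset=8
After 9 (read(6)): returned 'OO7OFY', offset=14

Answer: 14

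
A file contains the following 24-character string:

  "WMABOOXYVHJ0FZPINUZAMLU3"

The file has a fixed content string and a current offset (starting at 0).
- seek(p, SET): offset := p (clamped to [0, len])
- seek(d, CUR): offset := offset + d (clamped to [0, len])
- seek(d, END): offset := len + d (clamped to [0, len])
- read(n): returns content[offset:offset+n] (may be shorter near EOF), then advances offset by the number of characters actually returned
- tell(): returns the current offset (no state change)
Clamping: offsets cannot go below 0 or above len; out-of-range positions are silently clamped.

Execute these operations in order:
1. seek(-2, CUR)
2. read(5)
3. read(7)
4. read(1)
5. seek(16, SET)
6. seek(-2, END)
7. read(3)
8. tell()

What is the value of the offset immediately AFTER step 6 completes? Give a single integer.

After 1 (seek(-2, CUR)): offset=0
After 2 (read(5)): returned 'WMABO', offset=5
After 3 (read(7)): returned 'OXYVHJ0', offset=12
After 4 (read(1)): returned 'F', offset=13
After 5 (seek(16, SET)): offset=16
After 6 (seek(-2, END)): offset=22

Answer: 22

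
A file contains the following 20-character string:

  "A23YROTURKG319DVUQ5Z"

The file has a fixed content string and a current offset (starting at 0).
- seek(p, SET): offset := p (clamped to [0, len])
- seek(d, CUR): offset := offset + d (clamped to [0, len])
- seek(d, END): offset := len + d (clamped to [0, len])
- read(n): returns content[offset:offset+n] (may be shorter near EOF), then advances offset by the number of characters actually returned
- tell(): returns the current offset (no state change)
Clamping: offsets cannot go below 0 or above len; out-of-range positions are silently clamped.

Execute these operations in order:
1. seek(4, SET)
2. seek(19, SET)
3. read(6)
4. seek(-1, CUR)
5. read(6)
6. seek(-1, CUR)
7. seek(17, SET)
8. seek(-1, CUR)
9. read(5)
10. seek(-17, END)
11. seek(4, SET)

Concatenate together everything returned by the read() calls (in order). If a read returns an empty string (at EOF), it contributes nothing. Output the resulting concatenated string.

After 1 (seek(4, SET)): offset=4
After 2 (seek(19, SET)): offset=19
After 3 (read(6)): returned 'Z', offset=20
After 4 (seek(-1, CUR)): offset=19
After 5 (read(6)): returned 'Z', offset=20
After 6 (seek(-1, CUR)): offset=19
After 7 (seek(17, SET)): offset=17
After 8 (seek(-1, CUR)): offset=16
After 9 (read(5)): returned 'UQ5Z', offset=20
After 10 (seek(-17, END)): offset=3
After 11 (seek(4, SET)): offset=4

Answer: ZZUQ5Z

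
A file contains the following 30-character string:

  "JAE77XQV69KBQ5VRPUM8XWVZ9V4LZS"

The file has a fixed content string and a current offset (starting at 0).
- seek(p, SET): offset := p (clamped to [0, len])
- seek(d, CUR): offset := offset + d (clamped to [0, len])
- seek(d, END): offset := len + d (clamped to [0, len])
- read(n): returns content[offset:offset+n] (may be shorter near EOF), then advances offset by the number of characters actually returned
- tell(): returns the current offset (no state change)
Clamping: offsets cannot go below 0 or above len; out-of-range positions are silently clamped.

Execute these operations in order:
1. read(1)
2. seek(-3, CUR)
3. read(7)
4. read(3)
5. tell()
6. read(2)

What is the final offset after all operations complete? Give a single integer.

Answer: 12

Derivation:
After 1 (read(1)): returned 'J', offset=1
After 2 (seek(-3, CUR)): offset=0
After 3 (read(7)): returned 'JAE77XQ', offset=7
After 4 (read(3)): returned 'V69', offset=10
After 5 (tell()): offset=10
After 6 (read(2)): returned 'KB', offset=12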